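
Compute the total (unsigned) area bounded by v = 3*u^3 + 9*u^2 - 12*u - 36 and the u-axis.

The curve meets the u-axis where 3*u^3 + 9*u^2 - 12*u - 36 = 0, i.e. 3*(u - 2)*(u + 2)*(u + 3) = 0, at u = -3, -2, 2.
On [-3, -2] the curve lies above the axis; ∫[-3,-2] (3*u^3 + 9*u^2 - 12*u - 36) du = 9/4, giving area 9/4.
On [-2, 2] the curve lies below the axis; ∫[-2,2] (3*u^3 + 9*u^2 - 12*u - 36) du = -96, giving area 96.
Total area = 9/4 + 96 = 393/4.

393/4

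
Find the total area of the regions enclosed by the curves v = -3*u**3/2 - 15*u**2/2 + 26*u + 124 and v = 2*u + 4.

Set the curves equal: -3*u**3/2 - 15*u**2/2 + 26*u + 124 = 2*u + 4, so -3*u**3/2 - 15*u**2/2 + 24*u + 120 = 0, which factors as -3*(u - 4)*(u + 4)*(u + 5)/2 = 0. The curves meet at u = -5, -4, 4.
On [-5, -4], v = 2*u + 4 is on top; that piece has area ∫[-5,-4] (-(-3*u**3/2 - 15*u**2/2 + 24*u + 120)) du = 17/8.
On [-4, 4], v = -3*u**3/2 - 15*u**2/2 + 26*u + 124 is on top; that piece has area ∫[-4,4] (-3*u**3/2 - 15*u**2/2 + 24*u + 120) du = 640.
Total enclosed area = 17/8 + 640 = 5137/8.

5137/8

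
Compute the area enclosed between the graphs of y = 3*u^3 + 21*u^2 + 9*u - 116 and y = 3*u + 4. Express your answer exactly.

Set the curves equal: 3*u^3 + 21*u^2 + 9*u - 116 = 3*u + 4, so 3*u^3 + 21*u^2 + 6*u - 120 = 0, which factors as 3*(u - 2)*(u + 4)*(u + 5) = 0. The curves meet at u = -5, -4, 2.
On [-5, -4], y = 3*u^3 + 21*u^2 + 9*u - 116 is on top; that piece has area ∫[-5,-4] (3*u^3 + 21*u^2 + 6*u - 120) du = 13/4.
On [-4, 2], y = 3*u + 4 is on top; that piece has area ∫[-4,2] (-(3*u^3 + 21*u^2 + 6*u - 120)) du = 432.
Total enclosed area = 13/4 + 432 = 1741/4.

1741/4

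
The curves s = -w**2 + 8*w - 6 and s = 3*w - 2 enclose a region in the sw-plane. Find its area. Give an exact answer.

9/2

Both boundary curves give s as a function of w, so integrate with respect to w. Setting them equal: -w**2 + 5*w - 4 = 0, i.e. -(w - 4)*(w - 1) = 0, so they meet at w = 1, 4.
For w in [1, 4], s = -w**2 + 8*w - 6 is on the right; area = ∫[1,4] (-w**2 + 5*w - 4) dw = 9/2.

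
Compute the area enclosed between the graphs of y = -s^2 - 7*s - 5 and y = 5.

Set the curves equal: -s^2 - 7*s - 5 = 5, so -s^2 - 7*s - 10 = 0, which factors as -(s + 2)*(s + 5) = 0. The curves meet at s = -5, -2.
On [-5, -2], y = -s^2 - 7*s - 5 is on top; that piece has area ∫[-5,-2] (-s^2 - 7*s - 10) ds = 9/2.

9/2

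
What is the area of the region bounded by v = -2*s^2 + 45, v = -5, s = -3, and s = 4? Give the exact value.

On [-3, 4], (-2*s^2 + 45) - (-5) = -2*s^2 + 50 is ≥ 0 throughout, so the area is a single integral of |-2*s^2 + 50|.
∫[-3,4] (-2*s^2 + 50) ds = 868/3.

868/3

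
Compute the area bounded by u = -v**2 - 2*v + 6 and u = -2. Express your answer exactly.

Both boundary curves give u as a function of v, so integrate with respect to v. Setting them equal: -v**2 - 2*v + 8 = 0, i.e. -(v - 2)*(v + 4) = 0, so they meet at v = -4, 2.
For v in [-4, 2], u = -v**2 - 2*v + 6 is on the right; area = ∫[-4,2] (-v**2 - 2*v + 8) dv = 36.

36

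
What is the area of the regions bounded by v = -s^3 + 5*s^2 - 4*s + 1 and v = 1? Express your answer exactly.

71/6

Set the curves equal: -s^3 + 5*s^2 - 4*s + 1 = 1, so -s^3 + 5*s^2 - 4*s = 0, which factors as -s*(s - 4)*(s - 1) = 0. The curves meet at s = 0, 1, 4.
On [0, 1], v = 1 is on top; that piece has area ∫[0,1] (-(-s^3 + 5*s^2 - 4*s)) ds = 7/12.
On [1, 4], v = -s^3 + 5*s^2 - 4*s + 1 is on top; that piece has area ∫[1,4] (-s^3 + 5*s^2 - 4*s) ds = 45/4.
Total enclosed area = 7/12 + 45/4 = 71/6.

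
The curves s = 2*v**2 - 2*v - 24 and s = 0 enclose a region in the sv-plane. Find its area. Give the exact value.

Both boundary curves give s as a function of v, so integrate with respect to v. Setting them equal: 2*v**2 - 2*v - 24 = 0, i.e. 2*(v - 4)*(v + 3) = 0, so they meet at v = -3, 4.
For v in [-3, 4], s = 2*v**2 - 2*v - 24 is on the left; area = ∫[-3,4] (-(2*v**2 - 2*v - 24)) dv = 343/3.

343/3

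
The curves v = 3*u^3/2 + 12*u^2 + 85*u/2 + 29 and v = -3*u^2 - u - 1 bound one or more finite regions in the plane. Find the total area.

71/4

Set the curves equal: 3*u^3/2 + 12*u^2 + 85*u/2 + 29 = -3*u^2 - u - 1, so 3*u^3/2 + 15*u^2 + 87*u/2 + 30 = 0, which factors as 3*(u + 1)*(u + 4)*(u + 5)/2 = 0. The curves meet at u = -5, -4, -1.
On [-5, -4], v = 3*u^3/2 + 12*u^2 + 85*u/2 + 29 is on top; that piece has area ∫[-5,-4] (3*u^3/2 + 15*u^2 + 87*u/2 + 30) du = 7/8.
On [-4, -1], v = -3*u^2 - u - 1 is on top; that piece has area ∫[-4,-1] (-(3*u^3/2 + 15*u^2 + 87*u/2 + 30)) du = 135/8.
Total enclosed area = 7/8 + 135/8 = 71/4.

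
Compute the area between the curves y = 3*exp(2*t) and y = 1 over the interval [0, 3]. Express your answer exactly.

-9/2 + 3*exp(6)/2

On [0, 3], (3*exp(2*t)) - (1) = 3*exp(2*t) - 1 is ≥ 0 throughout, so the area is a single integral of |3*exp(2*t) - 1|.
∫[0,3] (3*exp(2*t) - 1) dt = -9/2 + 3*exp(6)/2.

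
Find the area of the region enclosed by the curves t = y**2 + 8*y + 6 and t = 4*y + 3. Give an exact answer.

Both boundary curves give t as a function of y, so integrate with respect to y. Setting them equal: y**2 + 4*y + 3 = 0, i.e. (y + 1)*(y + 3) = 0, so they meet at y = -3, -1.
For y in [-3, -1], t = y**2 + 8*y + 6 is on the left; area = ∫[-3,-1] (-(y**2 + 4*y + 3)) dy = 4/3.

4/3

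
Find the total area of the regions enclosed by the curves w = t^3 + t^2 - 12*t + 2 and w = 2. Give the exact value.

937/12

Set the curves equal: t^3 + t^2 - 12*t + 2 = 2, so t^3 + t^2 - 12*t = 0, which factors as t*(t - 3)*(t + 4) = 0. The curves meet at t = -4, 0, 3.
On [-4, 0], w = t^3 + t^2 - 12*t + 2 is on top; that piece has area ∫[-4,0] (t^3 + t^2 - 12*t) dt = 160/3.
On [0, 3], w = 2 is on top; that piece has area ∫[0,3] (-(t^3 + t^2 - 12*t)) dt = 99/4.
Total enclosed area = 160/3 + 99/4 = 937/12.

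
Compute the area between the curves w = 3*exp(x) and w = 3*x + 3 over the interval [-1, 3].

On [-1, 3], (3*exp(x)) - (3*x + 3) = -3*x + 3*exp(x) - 3 is ≥ 0 throughout, so the area is a single integral of |-3*x + 3*exp(x) - 3|.
∫[-1,3] (-3*x + 3*exp(x) - 3) dx = -24 - 3*exp(-1) + 3*exp(3).

-24 - 3*exp(-1) + 3*exp(3)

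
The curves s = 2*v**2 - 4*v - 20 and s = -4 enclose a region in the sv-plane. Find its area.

Both boundary curves give s as a function of v, so integrate with respect to v. Setting them equal: 2*v**2 - 4*v - 16 = 0, i.e. 2*(v - 4)*(v + 2) = 0, so they meet at v = -2, 4.
For v in [-2, 4], s = 2*v**2 - 4*v - 20 is on the left; area = ∫[-2,4] (-(2*v**2 - 4*v - 16)) dv = 72.

72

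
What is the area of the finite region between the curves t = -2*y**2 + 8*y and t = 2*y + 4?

1/3

Both boundary curves give t as a function of y, so integrate with respect to y. Setting them equal: -2*y**2 + 6*y - 4 = 0, i.e. -2*(y - 2)*(y - 1) = 0, so they meet at y = 1, 2.
For y in [1, 2], t = -2*y**2 + 8*y is on the right; area = ∫[1,2] (-2*y**2 + 6*y - 4) dy = 1/3.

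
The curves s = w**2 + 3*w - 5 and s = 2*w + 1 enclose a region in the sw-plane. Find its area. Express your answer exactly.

Both boundary curves give s as a function of w, so integrate with respect to w. Setting them equal: w**2 + w - 6 = 0, i.e. (w - 2)*(w + 3) = 0, so they meet at w = -3, 2.
For w in [-3, 2], s = w**2 + 3*w - 5 is on the left; area = ∫[-3,2] (-(w**2 + w - 6)) dw = 125/6.

125/6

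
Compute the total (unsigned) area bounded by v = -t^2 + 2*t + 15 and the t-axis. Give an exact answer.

256/3

The curve meets the t-axis where -t^2 + 2*t + 15 = 0, i.e. -(t - 5)*(t + 3) = 0, at t = -3, 5.
On [-3, 5] the curve lies above the axis; ∫[-3,5] (-t^2 + 2*t + 15) dt = 256/3, giving area 256/3.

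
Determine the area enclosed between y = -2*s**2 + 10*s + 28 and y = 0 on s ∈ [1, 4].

117

On [1, 4], (-2*s**2 + 10*s + 28) - (0) = -2*s**2 + 10*s + 28 is ≥ 0 throughout, so the area is a single integral of |-2*s**2 + 10*s + 28|.
∫[1,4] (-2*s**2 + 10*s + 28) ds = 117.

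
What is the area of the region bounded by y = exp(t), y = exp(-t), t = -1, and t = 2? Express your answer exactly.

The difference (exp(t)) - (exp(-t)) = exp(t) - exp(-t) changes sign at t = 0 inside [-1, 2], so split the integral there.
∫[-1,0] (exp(t) - exp(-t)) dt = -exp(1) - exp(-1) + 2; the area of that piece is -2 + exp(-1) + exp(1).
∫[0,2] (exp(t) - exp(-t)) dt = -2 + exp(-2) + exp(2).
Total area = (-2 + exp(-1) + exp(1)) + (-2 + exp(-2) + exp(2)) = -4 + exp(-2) + exp(-1) + exp(1) + exp(2).

-4 + exp(-2) + exp(-1) + exp(1) + exp(2)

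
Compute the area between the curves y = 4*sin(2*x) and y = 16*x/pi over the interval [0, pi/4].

2 - pi/2

On [0, pi/4], (4*sin(2*x)) - (16*x/pi) = -16*x/pi + 4*sin(2*x) is ≥ 0 throughout, so the area is a single integral of |-16*x/pi + 4*sin(2*x)|.
∫[0,pi/4] (-16*x/pi + 4*sin(2*x)) dx = 2 - pi/2.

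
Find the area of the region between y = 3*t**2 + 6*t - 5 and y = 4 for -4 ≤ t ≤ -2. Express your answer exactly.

12

The difference (3*t**2 + 6*t - 5) - (4) = 3*t**2 + 6*t - 9 changes sign at t = -3 inside [-4, -2], so split the integral there.
∫[-4,-3] (3*t**2 + 6*t - 9) dt = 7.
∫[-3,-2] (3*t**2 + 6*t - 9) dt = -5; the area of that piece is 5.
Total area = 7 + 5 = 12.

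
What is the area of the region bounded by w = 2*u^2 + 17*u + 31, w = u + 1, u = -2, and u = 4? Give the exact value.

324

On [-2, 4], (2*u^2 + 17*u + 31) - (u + 1) = 2*u^2 + 16*u + 30 is ≥ 0 throughout, so the area is a single integral of |2*u^2 + 16*u + 30|.
∫[-2,4] (2*u^2 + 16*u + 30) du = 324.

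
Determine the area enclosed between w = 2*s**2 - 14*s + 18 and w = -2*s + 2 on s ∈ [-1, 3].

The difference (2*s**2 - 14*s + 18) - (-2*s + 2) = 2*s**2 - 12*s + 16 changes sign at s = 2 inside [-1, 3], so split the integral there.
∫[-1,2] (2*s**2 - 12*s + 16) ds = 36.
∫[2,3] (2*s**2 - 12*s + 16) ds = -4/3; the area of that piece is 4/3.
Total area = 36 + 4/3 = 112/3.

112/3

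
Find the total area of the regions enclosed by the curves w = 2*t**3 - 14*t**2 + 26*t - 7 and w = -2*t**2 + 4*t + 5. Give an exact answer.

Set the curves equal: 2*t**3 - 14*t**2 + 26*t - 7 = -2*t**2 + 4*t + 5, so 2*t**3 - 12*t**2 + 22*t - 12 = 0, which factors as 2*(t - 3)*(t - 2)*(t - 1) = 0. The curves meet at t = 1, 2, 3.
On [1, 2], w = 2*t**3 - 14*t**2 + 26*t - 7 is on top; that piece has area ∫[1,2] (2*t**3 - 12*t**2 + 22*t - 12) dt = 1/2.
On [2, 3], w = -2*t**2 + 4*t + 5 is on top; that piece has area ∫[2,3] (-(2*t**3 - 12*t**2 + 22*t - 12)) dt = 1/2.
Total enclosed area = 1/2 + 1/2 = 1.

1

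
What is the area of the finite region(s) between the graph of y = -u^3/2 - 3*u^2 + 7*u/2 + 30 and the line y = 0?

517/4

The curve meets the u-axis where -u^3/2 - 3*u^2 + 7*u/2 + 30 = 0, i.e. -(u - 3)*(u + 4)*(u + 5)/2 = 0, at u = -5, -4, 3.
On [-5, -4] the curve lies below the axis; ∫[-5,-4] (-u^3/2 - 3*u^2 + 7*u/2 + 30) du = -5/8, giving area 5/8.
On [-4, 3] the curve lies above the axis; ∫[-4,3] (-u^3/2 - 3*u^2 + 7*u/2 + 30) du = 1029/8, giving area 1029/8.
Total area = 5/8 + 1029/8 = 517/4.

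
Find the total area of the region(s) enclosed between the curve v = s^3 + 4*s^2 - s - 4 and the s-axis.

253/12

The curve meets the s-axis where s^3 + 4*s^2 - s - 4 = 0, i.e. (s - 1)*(s + 1)*(s + 4) = 0, at s = -4, -1, 1.
On [-4, -1] the curve lies above the axis; ∫[-4,-1] (s^3 + 4*s^2 - s - 4) ds = 63/4, giving area 63/4.
On [-1, 1] the curve lies below the axis; ∫[-1,1] (s^3 + 4*s^2 - s - 4) ds = -16/3, giving area 16/3.
Total area = 63/4 + 16/3 = 253/12.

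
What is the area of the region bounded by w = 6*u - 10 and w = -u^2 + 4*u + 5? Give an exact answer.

Set the curves equal: 6*u - 10 = -u^2 + 4*u + 5, so u^2 + 2*u - 15 = 0, which factors as (u - 3)*(u + 5) = 0. The curves meet at u = -5, 3.
On [-5, 3], w = -u^2 + 4*u + 5 is on top; that piece has area ∫[-5,3] (-(u^2 + 2*u - 15)) du = 256/3.

256/3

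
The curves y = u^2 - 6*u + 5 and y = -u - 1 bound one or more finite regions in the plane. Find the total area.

Set the curves equal: u^2 - 6*u + 5 = -u - 1, so u^2 - 5*u + 6 = 0, which factors as (u - 3)*(u - 2) = 0. The curves meet at u = 2, 3.
On [2, 3], y = -u - 1 is on top; that piece has area ∫[2,3] (-(u^2 - 5*u + 6)) du = 1/6.

1/6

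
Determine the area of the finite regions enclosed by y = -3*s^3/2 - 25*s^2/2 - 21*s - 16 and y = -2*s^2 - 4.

37/8

Set the curves equal: -3*s^3/2 - 25*s^2/2 - 21*s - 16 = -2*s^2 - 4, so -3*s^3/2 - 21*s^2/2 - 21*s - 12 = 0, which factors as -3*(s + 1)*(s + 2)*(s + 4)/2 = 0. The curves meet at s = -4, -2, -1.
On [-4, -2], y = -2*s^2 - 4 is on top; that piece has area ∫[-4,-2] (-(-3*s^3/2 - 21*s^2/2 - 21*s - 12)) ds = 4.
On [-2, -1], y = -3*s^3/2 - 25*s^2/2 - 21*s - 16 is on top; that piece has area ∫[-2,-1] (-3*s^3/2 - 21*s^2/2 - 21*s - 12) ds = 5/8.
Total enclosed area = 4 + 5/8 = 37/8.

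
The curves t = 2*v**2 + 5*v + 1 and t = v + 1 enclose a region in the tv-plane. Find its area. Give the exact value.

8/3

Both boundary curves give t as a function of v, so integrate with respect to v. Setting them equal: 2*v**2 + 4*v = 0, i.e. 2*v*(v + 2) = 0, so they meet at v = -2, 0.
For v in [-2, 0], t = 2*v**2 + 5*v + 1 is on the left; area = ∫[-2,0] (-(2*v**2 + 4*v)) dv = 8/3.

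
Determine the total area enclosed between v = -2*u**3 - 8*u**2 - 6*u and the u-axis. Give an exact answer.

The curve meets the u-axis where -2*u**3 - 8*u**2 - 6*u = 0, i.e. -2*u*(u + 1)*(u + 3) = 0, at u = -3, -1, 0.
On [-3, -1] the curve lies below the axis; ∫[-3,-1] (-2*u**3 - 8*u**2 - 6*u) du = -16/3, giving area 16/3.
On [-1, 0] the curve lies above the axis; ∫[-1,0] (-2*u**3 - 8*u**2 - 6*u) du = 5/6, giving area 5/6.
Total area = 16/3 + 5/6 = 37/6.

37/6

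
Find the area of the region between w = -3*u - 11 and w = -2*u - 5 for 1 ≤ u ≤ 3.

On [1, 3], (-3*u - 11) - (-2*u - 5) = -u - 6 is ≤ 0 throughout, so the area is a single integral of |-u - 6|.
∫[1,3] (-u - 6) du = -16; the area of that piece is 16.

16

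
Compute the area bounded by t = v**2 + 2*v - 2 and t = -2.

Both boundary curves give t as a function of v, so integrate with respect to v. Setting them equal: v**2 + 2*v = 0, i.e. v*(v + 2) = 0, so they meet at v = -2, 0.
For v in [-2, 0], t = v**2 + 2*v - 2 is on the left; area = ∫[-2,0] (-(v**2 + 2*v)) dv = 4/3.

4/3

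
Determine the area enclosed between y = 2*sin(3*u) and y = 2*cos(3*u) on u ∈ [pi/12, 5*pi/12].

4*sqrt(2)/3

On [pi/12, 5*pi/12], (2*sin(3*u)) - (2*cos(3*u)) = 2*sin(3*u) - 2*cos(3*u) is ≥ 0 throughout, so the area is a single integral of |2*sin(3*u) - 2*cos(3*u)|.
∫[pi/12,5*pi/12] (2*sin(3*u) - 2*cos(3*u)) du = 4*sqrt(2)/3.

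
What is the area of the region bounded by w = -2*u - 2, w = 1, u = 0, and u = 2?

On [0, 2], (-2*u - 2) - (1) = -2*u - 3 is ≤ 0 throughout, so the area is a single integral of |-2*u - 3|.
∫[0,2] (-2*u - 3) du = -10; the area of that piece is 10.

10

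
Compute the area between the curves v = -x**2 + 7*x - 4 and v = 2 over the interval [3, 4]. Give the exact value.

On [3, 4], (-x**2 + 7*x - 4) - (2) = -x**2 + 7*x - 6 is ≥ 0 throughout, so the area is a single integral of |-x**2 + 7*x - 6|.
∫[3,4] (-x**2 + 7*x - 6) dx = 37/6.

37/6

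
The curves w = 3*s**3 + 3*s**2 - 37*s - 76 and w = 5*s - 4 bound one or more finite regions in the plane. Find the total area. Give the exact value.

1741/4

Set the curves equal: 3*s**3 + 3*s**2 - 37*s - 76 = 5*s - 4, so 3*s**3 + 3*s**2 - 42*s - 72 = 0, which factors as 3*(s - 4)*(s + 2)*(s + 3) = 0. The curves meet at s = -3, -2, 4.
On [-3, -2], w = 3*s**3 + 3*s**2 - 37*s - 76 is on top; that piece has area ∫[-3,-2] (3*s**3 + 3*s**2 - 42*s - 72) ds = 13/4.
On [-2, 4], w = 5*s - 4 is on top; that piece has area ∫[-2,4] (-(3*s**3 + 3*s**2 - 42*s - 72)) ds = 432.
Total enclosed area = 13/4 + 432 = 1741/4.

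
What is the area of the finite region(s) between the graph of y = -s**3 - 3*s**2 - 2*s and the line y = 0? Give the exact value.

The curve meets the s-axis where -s**3 - 3*s**2 - 2*s = 0, i.e. -s*(s + 1)*(s + 2) = 0, at s = -2, -1, 0.
On [-2, -1] the curve lies below the axis; ∫[-2,-1] (-s**3 - 3*s**2 - 2*s) ds = -1/4, giving area 1/4.
On [-1, 0] the curve lies above the axis; ∫[-1,0] (-s**3 - 3*s**2 - 2*s) ds = 1/4, giving area 1/4.
Total area = 1/4 + 1/4 = 1/2.

1/2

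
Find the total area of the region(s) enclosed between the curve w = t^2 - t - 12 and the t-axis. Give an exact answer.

343/6

The curve meets the t-axis where t^2 - t - 12 = 0, i.e. (t - 4)*(t + 3) = 0, at t = -3, 4.
On [-3, 4] the curve lies below the axis; ∫[-3,4] (t^2 - t - 12) dt = -343/6, giving area 343/6.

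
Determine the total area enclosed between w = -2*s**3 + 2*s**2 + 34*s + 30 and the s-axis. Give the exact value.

1136/3

The curve meets the s-axis where -2*s**3 + 2*s**2 + 34*s + 30 = 0, i.e. -2*(s - 5)*(s + 1)*(s + 3) = 0, at s = -3, -1, 5.
On [-3, -1] the curve lies below the axis; ∫[-3,-1] (-2*s**3 + 2*s**2 + 34*s + 30) ds = -56/3, giving area 56/3.
On [-1, 5] the curve lies above the axis; ∫[-1,5] (-2*s**3 + 2*s**2 + 34*s + 30) ds = 360, giving area 360.
Total area = 56/3 + 360 = 1136/3.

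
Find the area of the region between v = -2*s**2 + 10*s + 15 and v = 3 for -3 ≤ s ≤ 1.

The difference (-2*s**2 + 10*s + 15) - (3) = -2*s**2 + 10*s + 12 changes sign at s = -1 inside [-3, 1], so split the integral there.
∫[-3,-1] (-2*s**2 + 10*s + 12) ds = -100/3; the area of that piece is 100/3.
∫[-1,1] (-2*s**2 + 10*s + 12) ds = 68/3.
Total area = 100/3 + 68/3 = 56.

56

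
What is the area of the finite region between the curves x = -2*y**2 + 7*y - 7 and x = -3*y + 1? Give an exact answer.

Both boundary curves give x as a function of y, so integrate with respect to y. Setting them equal: -2*y**2 + 10*y - 8 = 0, i.e. -2*(y - 4)*(y - 1) = 0, so they meet at y = 1, 4.
For y in [1, 4], x = -2*y**2 + 7*y - 7 is on the right; area = ∫[1,4] (-2*y**2 + 10*y - 8) dy = 9.

9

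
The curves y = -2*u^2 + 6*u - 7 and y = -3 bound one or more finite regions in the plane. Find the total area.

1/3

Set the curves equal: -2*u^2 + 6*u - 7 = -3, so -2*u^2 + 6*u - 4 = 0, which factors as -2*(u - 2)*(u - 1) = 0. The curves meet at u = 1, 2.
On [1, 2], y = -2*u^2 + 6*u - 7 is on top; that piece has area ∫[1,2] (-2*u^2 + 6*u - 4) du = 1/3.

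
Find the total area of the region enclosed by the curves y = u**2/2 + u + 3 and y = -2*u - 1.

2/3

Set the curves equal: u**2/2 + u + 3 = -2*u - 1, so u**2/2 + 3*u + 4 = 0, which factors as (u + 2)*(u + 4)/2 = 0. The curves meet at u = -4, -2.
On [-4, -2], y = -2*u - 1 is on top; that piece has area ∫[-4,-2] (-(u**2/2 + 3*u + 4)) du = 2/3.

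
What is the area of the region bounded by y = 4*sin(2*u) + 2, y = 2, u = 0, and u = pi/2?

4

On [0, pi/2], (4*sin(2*u) + 2) - (2) = 4*sin(2*u) is ≥ 0 throughout, so the area is a single integral of |4*sin(2*u)|.
∫[0,pi/2] (4*sin(2*u)) du = 4.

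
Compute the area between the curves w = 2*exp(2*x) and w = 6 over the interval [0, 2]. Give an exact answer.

The difference (2*exp(2*x)) - (6) = 2*exp(2*x) - 6 changes sign at x = log(3)/2 inside [0, 2], so split the integral there.
∫[0,log(3)/2] (2*exp(2*x) - 6) dx = 2 - log(27); the area of that piece is -2 + log(27).
∫[log(3)/2,2] (2*exp(2*x) - 6) dx = -15 + 3*log(3) + exp(4).
Total area = (-2 + log(27)) + (-15 + 3*log(3) + exp(4)) = -17 + 6*log(3) + exp(4).

-17 + 6*log(3) + exp(4)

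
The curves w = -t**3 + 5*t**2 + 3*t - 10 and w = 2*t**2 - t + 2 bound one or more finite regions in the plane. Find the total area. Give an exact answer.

131/4

Set the curves equal: -t**3 + 5*t**2 + 3*t - 10 = 2*t**2 - t + 2, so -t**3 + 3*t**2 + 4*t - 12 = 0, which factors as -(t - 3)*(t - 2)*(t + 2) = 0. The curves meet at t = -2, 2, 3.
On [-2, 2], w = 2*t**2 - t + 2 is on top; that piece has area ∫[-2,2] (-(-t**3 + 3*t**2 + 4*t - 12)) dt = 32.
On [2, 3], w = -t**3 + 5*t**2 + 3*t - 10 is on top; that piece has area ∫[2,3] (-t**3 + 3*t**2 + 4*t - 12) dt = 3/4.
Total enclosed area = 32 + 3/4 = 131/4.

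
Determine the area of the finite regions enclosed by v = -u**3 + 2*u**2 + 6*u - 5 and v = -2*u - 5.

Set the curves equal: -u**3 + 2*u**2 + 6*u - 5 = -2*u - 5, so -u**3 + 2*u**2 + 8*u = 0, which factors as -u*(u - 4)*(u + 2) = 0. The curves meet at u = -2, 0, 4.
On [-2, 0], v = -2*u - 5 is on top; that piece has area ∫[-2,0] (-(-u**3 + 2*u**2 + 8*u)) du = 20/3.
On [0, 4], v = -u**3 + 2*u**2 + 6*u - 5 is on top; that piece has area ∫[0,4] (-u**3 + 2*u**2 + 8*u) du = 128/3.
Total enclosed area = 20/3 + 128/3 = 148/3.

148/3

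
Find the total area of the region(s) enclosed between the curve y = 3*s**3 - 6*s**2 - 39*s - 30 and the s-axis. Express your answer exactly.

The curve meets the s-axis where 3*s**3 - 6*s**2 - 39*s - 30 = 0, i.e. 3*(s - 5)*(s + 1)*(s + 2) = 0, at s = -2, -1, 5.
On [-2, -1] the curve lies above the axis; ∫[-2,-1] (3*s**3 - 6*s**2 - 39*s - 30) ds = 13/4, giving area 13/4.
On [-1, 5] the curve lies below the axis; ∫[-1,5] (3*s**3 - 6*s**2 - 39*s - 30) ds = -432, giving area 432.
Total area = 13/4 + 432 = 1741/4.

1741/4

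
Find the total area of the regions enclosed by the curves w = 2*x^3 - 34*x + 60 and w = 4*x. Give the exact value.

Set the curves equal: 2*x^3 - 34*x + 60 = 4*x, so 2*x^3 - 38*x + 60 = 0, which factors as 2*(x - 3)*(x - 2)*(x + 5) = 0. The curves meet at x = -5, 2, 3.
On [-5, 2], w = 2*x^3 - 34*x + 60 is on top; that piece has area ∫[-5,2] (2*x^3 - 38*x + 60) dx = 1029/2.
On [2, 3], w = 4*x is on top; that piece has area ∫[2,3] (-(2*x^3 - 38*x + 60)) dx = 5/2.
Total enclosed area = 1029/2 + 5/2 = 517.

517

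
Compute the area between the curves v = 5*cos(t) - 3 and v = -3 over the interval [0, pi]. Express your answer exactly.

The difference (5*cos(t) - 3) - (-3) = 5*cos(t) changes sign at t = pi/2 inside [0, pi], so split the integral there.
∫[0,pi/2] (5*cos(t)) dt = 5.
∫[pi/2,pi] (5*cos(t)) dt = -5; the area of that piece is 5.
Total area = 5 + 5 = 10.

10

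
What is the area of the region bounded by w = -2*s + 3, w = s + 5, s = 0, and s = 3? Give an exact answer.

On [0, 3], (-2*s + 3) - (s + 5) = -3*s - 2 is ≤ 0 throughout, so the area is a single integral of |-3*s - 2|.
∫[0,3] (-3*s - 2) ds = -39/2; the area of that piece is 39/2.

39/2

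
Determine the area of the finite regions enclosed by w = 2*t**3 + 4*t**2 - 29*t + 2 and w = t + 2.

863/3

Set the curves equal: 2*t**3 + 4*t**2 - 29*t + 2 = t + 2, so 2*t**3 + 4*t**2 - 30*t = 0, which factors as 2*t*(t - 3)*(t + 5) = 0. The curves meet at t = -5, 0, 3.
On [-5, 0], w = 2*t**3 + 4*t**2 - 29*t + 2 is on top; that piece has area ∫[-5,0] (2*t**3 + 4*t**2 - 30*t) dt = 1375/6.
On [0, 3], w = t + 2 is on top; that piece has area ∫[0,3] (-(2*t**3 + 4*t**2 - 30*t)) dt = 117/2.
Total enclosed area = 1375/6 + 117/2 = 863/3.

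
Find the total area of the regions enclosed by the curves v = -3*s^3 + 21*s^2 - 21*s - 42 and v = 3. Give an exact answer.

Set the curves equal: -3*s^3 + 21*s^2 - 21*s - 42 = 3, so -3*s^3 + 21*s^2 - 21*s - 45 = 0, which factors as -3*(s - 5)*(s - 3)*(s + 1) = 0. The curves meet at s = -1, 3, 5.
On [-1, 3], v = 3 is on top; that piece has area ∫[-1,3] (-(-3*s^3 + 21*s^2 - 21*s - 45)) ds = 128.
On [3, 5], v = -3*s^3 + 21*s^2 - 21*s - 42 is on top; that piece has area ∫[3,5] (-3*s^3 + 21*s^2 - 21*s - 45) ds = 20.
Total enclosed area = 128 + 20 = 148.

148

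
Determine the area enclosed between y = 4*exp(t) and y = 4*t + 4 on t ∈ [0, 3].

On [0, 3], (4*exp(t)) - (4*t + 4) = -4*t + 4*exp(t) - 4 is ≥ 0 throughout, so the area is a single integral of |-4*t + 4*exp(t) - 4|.
∫[0,3] (-4*t + 4*exp(t) - 4) dt = -34 + 4*exp(3).

-34 + 4*exp(3)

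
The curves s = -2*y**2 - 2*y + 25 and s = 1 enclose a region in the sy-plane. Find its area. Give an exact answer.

Both boundary curves give s as a function of y, so integrate with respect to y. Setting them equal: -2*y**2 - 2*y + 24 = 0, i.e. -2*(y - 3)*(y + 4) = 0, so they meet at y = -4, 3.
For y in [-4, 3], s = -2*y**2 - 2*y + 25 is on the right; area = ∫[-4,3] (-2*y**2 - 2*y + 24) dy = 343/3.

343/3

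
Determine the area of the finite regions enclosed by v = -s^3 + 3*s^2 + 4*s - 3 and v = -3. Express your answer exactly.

131/4

Set the curves equal: -s^3 + 3*s^2 + 4*s - 3 = -3, so -s^3 + 3*s^2 + 4*s = 0, which factors as -s*(s - 4)*(s + 1) = 0. The curves meet at s = -1, 0, 4.
On [-1, 0], v = -3 is on top; that piece has area ∫[-1,0] (-(-s^3 + 3*s^2 + 4*s)) ds = 3/4.
On [0, 4], v = -s^3 + 3*s^2 + 4*s - 3 is on top; that piece has area ∫[0,4] (-s^3 + 3*s^2 + 4*s) ds = 32.
Total enclosed area = 3/4 + 32 = 131/4.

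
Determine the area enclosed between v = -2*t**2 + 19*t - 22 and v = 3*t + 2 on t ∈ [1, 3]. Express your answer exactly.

The difference (-2*t**2 + 19*t - 22) - (3*t + 2) = -2*t**2 + 16*t - 24 changes sign at t = 2 inside [1, 3], so split the integral there.
∫[1,2] (-2*t**2 + 16*t - 24) dt = -14/3; the area of that piece is 14/3.
∫[2,3] (-2*t**2 + 16*t - 24) dt = 10/3.
Total area = 14/3 + 10/3 = 8.

8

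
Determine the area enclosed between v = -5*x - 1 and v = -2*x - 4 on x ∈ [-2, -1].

15/2

On [-2, -1], (-5*x - 1) - (-2*x - 4) = -3*x + 3 is ≥ 0 throughout, so the area is a single integral of |-3*x + 3|.
∫[-2,-1] (-3*x + 3) dx = 15/2.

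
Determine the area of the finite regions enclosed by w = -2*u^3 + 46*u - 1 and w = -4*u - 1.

Set the curves equal: -2*u^3 + 46*u - 1 = -4*u - 1, so -2*u^3 + 50*u = 0, which factors as -2*u*(u - 5)*(u + 5) = 0. The curves meet at u = -5, 0, 5.
On [-5, 0], w = -4*u - 1 is on top; that piece has area ∫[-5,0] (-(-2*u^3 + 50*u)) du = 625/2.
On [0, 5], w = -2*u^3 + 46*u - 1 is on top; that piece has area ∫[0,5] (-2*u^3 + 50*u) du = 625/2.
Total enclosed area = 625/2 + 625/2 = 625.

625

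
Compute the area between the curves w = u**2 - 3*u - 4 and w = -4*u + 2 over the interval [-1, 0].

37/6

On [-1, 0], (u**2 - 3*u - 4) - (-4*u + 2) = u**2 + u - 6 is ≤ 0 throughout, so the area is a single integral of |u**2 + u - 6|.
∫[-1,0] (u**2 + u - 6) du = -37/6; the area of that piece is 37/6.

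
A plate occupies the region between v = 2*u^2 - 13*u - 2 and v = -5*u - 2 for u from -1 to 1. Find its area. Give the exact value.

The difference (2*u^2 - 13*u - 2) - (-5*u - 2) = 2*u^2 - 8*u changes sign at u = 0 inside [-1, 1], so split the integral there.
∫[-1,0] (2*u^2 - 8*u) du = 14/3.
∫[0,1] (2*u^2 - 8*u) du = -10/3; the area of that piece is 10/3.
Total area = 14/3 + 10/3 = 8.

8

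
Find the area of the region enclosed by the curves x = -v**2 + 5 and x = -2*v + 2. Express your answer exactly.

Both boundary curves give x as a function of v, so integrate with respect to v. Setting them equal: -v**2 + 2*v + 3 = 0, i.e. -(v - 3)*(v + 1) = 0, so they meet at v = -1, 3.
For v in [-1, 3], x = -v**2 + 5 is on the right; area = ∫[-1,3] (-v**2 + 2*v + 3) dv = 32/3.

32/3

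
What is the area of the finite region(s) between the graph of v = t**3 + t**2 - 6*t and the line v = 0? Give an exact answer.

253/12

The curve meets the t-axis where t**3 + t**2 - 6*t = 0, i.e. t*(t - 2)*(t + 3) = 0, at t = -3, 0, 2.
On [-3, 0] the curve lies above the axis; ∫[-3,0] (t**3 + t**2 - 6*t) dt = 63/4, giving area 63/4.
On [0, 2] the curve lies below the axis; ∫[0,2] (t**3 + t**2 - 6*t) dt = -16/3, giving area 16/3.
Total area = 63/4 + 16/3 = 253/12.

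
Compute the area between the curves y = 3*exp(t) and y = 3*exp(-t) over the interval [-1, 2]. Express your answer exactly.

The difference (3*exp(t)) - (3*exp(-t)) = 3*exp(t) - 3*exp(-t) changes sign at t = 0 inside [-1, 2], so split the integral there.
∫[-1,0] (3*exp(t) - 3*exp(-t)) dt = -3*exp(1) - 3*exp(-1) + 6; the area of that piece is -6 + 3*exp(-1) + 3*exp(1).
∫[0,2] (3*exp(t) - 3*exp(-t)) dt = -6 + 3*exp(-2) + 3*exp(2).
Total area = (-6 + 3*exp(-1) + 3*exp(1)) + (-6 + 3*exp(-2) + 3*exp(2)) = -12 + 3*exp(-2) + 3*exp(-1) + 3*exp(1) + 3*exp(2).

-12 + 3*exp(-2) + 3*exp(-1) + 3*exp(1) + 3*exp(2)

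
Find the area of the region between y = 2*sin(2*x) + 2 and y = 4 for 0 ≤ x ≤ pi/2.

On [0, pi/2], (2*sin(2*x) + 2) - (4) = 2*sin(2*x) - 2 is ≤ 0 throughout, so the area is a single integral of |2*sin(2*x) - 2|.
∫[0,pi/2] (2*sin(2*x) - 2) dx = 2 - pi; the area of that piece is -2 + pi.

-2 + pi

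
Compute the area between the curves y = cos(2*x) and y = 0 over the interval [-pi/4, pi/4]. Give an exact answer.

1

On [-pi/4, pi/4], (cos(2*x)) - (0) = cos(2*x) is ≥ 0 throughout, so the area is a single integral of |cos(2*x)|.
∫[-pi/4,pi/4] (cos(2*x)) dx = 1.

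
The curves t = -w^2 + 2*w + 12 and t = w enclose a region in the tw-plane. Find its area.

Both boundary curves give t as a function of w, so integrate with respect to w. Setting them equal: -w^2 + w + 12 = 0, i.e. -(w - 4)*(w + 3) = 0, so they meet at w = -3, 4.
For w in [-3, 4], t = -w^2 + 2*w + 12 is on the right; area = ∫[-3,4] (-w^2 + w + 12) dw = 343/6.

343/6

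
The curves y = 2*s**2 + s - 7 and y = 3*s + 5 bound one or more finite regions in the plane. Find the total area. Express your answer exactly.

Set the curves equal: 2*s**2 + s - 7 = 3*s + 5, so 2*s**2 - 2*s - 12 = 0, which factors as 2*(s - 3)*(s + 2) = 0. The curves meet at s = -2, 3.
On [-2, 3], y = 3*s + 5 is on top; that piece has area ∫[-2,3] (-(2*s**2 - 2*s - 12)) ds = 125/3.

125/3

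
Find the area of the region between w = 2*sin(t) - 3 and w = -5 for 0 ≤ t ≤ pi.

On [0, pi], (2*sin(t) - 3) - (-5) = 2*sin(t) + 2 is ≥ 0 throughout, so the area is a single integral of |2*sin(t) + 2|.
∫[0,pi] (2*sin(t) + 2) dt = 4 + 2*pi.

4 + 2*pi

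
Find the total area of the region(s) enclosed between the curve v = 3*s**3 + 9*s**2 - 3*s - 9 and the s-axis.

The curve meets the s-axis where 3*s**3 + 9*s**2 - 3*s - 9 = 0, i.e. 3*(s - 1)*(s + 1)*(s + 3) = 0, at s = -3, -1, 1.
On [-3, -1] the curve lies above the axis; ∫[-3,-1] (3*s**3 + 9*s**2 - 3*s - 9) ds = 12, giving area 12.
On [-1, 1] the curve lies below the axis; ∫[-1,1] (3*s**3 + 9*s**2 - 3*s - 9) ds = -12, giving area 12.
Total area = 12 + 12 = 24.

24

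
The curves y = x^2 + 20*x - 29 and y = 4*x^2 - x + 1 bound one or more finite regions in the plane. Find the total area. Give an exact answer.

27/2

Set the curves equal: x^2 + 20*x - 29 = 4*x^2 - x + 1, so -3*x^2 + 21*x - 30 = 0, which factors as -3*(x - 5)*(x - 2) = 0. The curves meet at x = 2, 5.
On [2, 5], y = x^2 + 20*x - 29 is on top; that piece has area ∫[2,5] (-3*x^2 + 21*x - 30) dx = 27/2.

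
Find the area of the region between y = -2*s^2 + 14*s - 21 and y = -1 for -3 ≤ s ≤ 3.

482/3

The difference (-2*s^2 + 14*s - 21) - (-1) = -2*s^2 + 14*s - 20 changes sign at s = 2 inside [-3, 3], so split the integral there.
∫[-3,2] (-2*s^2 + 14*s - 20) ds = -475/3; the area of that piece is 475/3.
∫[2,3] (-2*s^2 + 14*s - 20) ds = 7/3.
Total area = 475/3 + 7/3 = 482/3.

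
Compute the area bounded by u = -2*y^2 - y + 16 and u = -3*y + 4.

125/3

Both boundary curves give u as a function of y, so integrate with respect to y. Setting them equal: -2*y^2 + 2*y + 12 = 0, i.e. -2*(y - 3)*(y + 2) = 0, so they meet at y = -2, 3.
For y in [-2, 3], u = -2*y^2 - y + 16 is on the right; area = ∫[-2,3] (-2*y^2 + 2*y + 12) dy = 125/3.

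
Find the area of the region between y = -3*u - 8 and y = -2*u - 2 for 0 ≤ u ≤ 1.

13/2

On [0, 1], (-3*u - 8) - (-2*u - 2) = -u - 6 is ≤ 0 throughout, so the area is a single integral of |-u - 6|.
∫[0,1] (-u - 6) du = -13/2; the area of that piece is 13/2.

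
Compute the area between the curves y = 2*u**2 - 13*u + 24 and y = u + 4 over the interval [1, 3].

The difference (2*u**2 - 13*u + 24) - (u + 4) = 2*u**2 - 14*u + 20 changes sign at u = 2 inside [1, 3], so split the integral there.
∫[1,2] (2*u**2 - 14*u + 20) du = 11/3.
∫[2,3] (2*u**2 - 14*u + 20) du = -7/3; the area of that piece is 7/3.
Total area = 11/3 + 7/3 = 6.

6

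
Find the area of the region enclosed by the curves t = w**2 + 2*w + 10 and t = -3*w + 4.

Both boundary curves give t as a function of w, so integrate with respect to w. Setting them equal: w**2 + 5*w + 6 = 0, i.e. (w + 2)*(w + 3) = 0, so they meet at w = -3, -2.
For w in [-3, -2], t = w**2 + 2*w + 10 is on the left; area = ∫[-3,-2] (-(w**2 + 5*w + 6)) dw = 1/6.

1/6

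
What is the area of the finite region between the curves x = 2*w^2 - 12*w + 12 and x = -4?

8/3

Both boundary curves give x as a function of w, so integrate with respect to w. Setting them equal: 2*w^2 - 12*w + 16 = 0, i.e. 2*(w - 4)*(w - 2) = 0, so they meet at w = 2, 4.
For w in [2, 4], x = 2*w^2 - 12*w + 12 is on the left; area = ∫[2,4] (-(2*w^2 - 12*w + 16)) dw = 8/3.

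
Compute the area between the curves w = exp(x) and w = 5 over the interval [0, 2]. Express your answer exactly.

-19 + exp(2) + 10*log(5)

The difference (exp(x)) - (5) = exp(x) - 5 changes sign at x = log(5) inside [0, 2], so split the integral there.
∫[0,log(5)] (exp(x) - 5) dx = 4 - log(3125); the area of that piece is -4 + log(3125).
∫[log(5),2] (exp(x) - 5) dx = -15 + exp(2) + 5*log(5).
Total area = (-4 + log(3125)) + (-15 + exp(2) + 5*log(5)) = -19 + exp(2) + 10*log(5).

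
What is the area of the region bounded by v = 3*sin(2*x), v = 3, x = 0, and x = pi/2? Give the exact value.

On [0, pi/2], (3*sin(2*x)) - (3) = 3*sin(2*x) - 3 is ≤ 0 throughout, so the area is a single integral of |3*sin(2*x) - 3|.
∫[0,pi/2] (3*sin(2*x) - 3) dx = 3 - 3*pi/2; the area of that piece is -3 + 3*pi/2.

-3 + 3*pi/2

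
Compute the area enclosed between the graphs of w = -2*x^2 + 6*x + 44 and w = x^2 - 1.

256

Set the curves equal: -2*x^2 + 6*x + 44 = x^2 - 1, so -3*x^2 + 6*x + 45 = 0, which factors as -3*(x - 5)*(x + 3) = 0. The curves meet at x = -3, 5.
On [-3, 5], w = -2*x^2 + 6*x + 44 is on top; that piece has area ∫[-3,5] (-3*x^2 + 6*x + 45) dx = 256.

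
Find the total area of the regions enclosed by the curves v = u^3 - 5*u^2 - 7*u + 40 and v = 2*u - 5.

Set the curves equal: u^3 - 5*u^2 - 7*u + 40 = 2*u - 5, so u^3 - 5*u^2 - 9*u + 45 = 0, which factors as (u - 5)*(u - 3)*(u + 3) = 0. The curves meet at u = -3, 3, 5.
On [-3, 3], v = u^3 - 5*u^2 - 7*u + 40 is on top; that piece has area ∫[-3,3] (u^3 - 5*u^2 - 9*u + 45) du = 180.
On [3, 5], v = 2*u - 5 is on top; that piece has area ∫[3,5] (-(u^3 - 5*u^2 - 9*u + 45)) du = 28/3.
Total enclosed area = 180 + 28/3 = 568/3.

568/3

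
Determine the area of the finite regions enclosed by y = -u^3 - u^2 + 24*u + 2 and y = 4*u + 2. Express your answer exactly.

Set the curves equal: -u^3 - u^2 + 24*u + 2 = 4*u + 2, so -u^3 - u^2 + 20*u = 0, which factors as -u*(u - 4)*(u + 5) = 0. The curves meet at u = -5, 0, 4.
On [-5, 0], y = 4*u + 2 is on top; that piece has area ∫[-5,0] (-(-u^3 - u^2 + 20*u)) du = 1625/12.
On [0, 4], y = -u^3 - u^2 + 24*u + 2 is on top; that piece has area ∫[0,4] (-u^3 - u^2 + 20*u) du = 224/3.
Total enclosed area = 1625/12 + 224/3 = 2521/12.

2521/12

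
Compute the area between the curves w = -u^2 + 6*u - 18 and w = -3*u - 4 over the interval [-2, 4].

206/3

The difference (-u^2 + 6*u - 18) - (-3*u - 4) = -u^2 + 9*u - 14 changes sign at u = 2 inside [-2, 4], so split the integral there.
∫[-2,2] (-u^2 + 9*u - 14) du = -184/3; the area of that piece is 184/3.
∫[2,4] (-u^2 + 9*u - 14) du = 22/3.
Total area = 184/3 + 22/3 = 206/3.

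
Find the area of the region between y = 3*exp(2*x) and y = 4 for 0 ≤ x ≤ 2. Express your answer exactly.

The difference (3*exp(2*x)) - (4) = 3*exp(2*x) - 4 changes sign at x = -log(3)/2 + log(2) inside [0, 2], so split the integral there.
∫[0,-log(3)/2 + log(2)] (3*exp(2*x) - 4) dx = log(9/16) + 1/2; the area of that piece is -1/2 + log(16/9).
∫[-log(3)/2 + log(2),2] (3*exp(2*x) - 4) dx = -10 - 2*log(3) + 4*log(2) + 3*exp(4)/2.
Total area = (-1/2 + log(16/9)) + (-10 - 2*log(3) + 4*log(2) + 3*exp(4)/2) = -21/2 - 4*log(3) + 8*log(2) + 3*exp(4)/2.

-21/2 - 4*log(3) + 8*log(2) + 3*exp(4)/2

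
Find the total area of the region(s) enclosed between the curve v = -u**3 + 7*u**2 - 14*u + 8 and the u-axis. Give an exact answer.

37/12

The curve meets the u-axis where -u**3 + 7*u**2 - 14*u + 8 = 0, i.e. -(u - 4)*(u - 2)*(u - 1) = 0, at u = 1, 2, 4.
On [1, 2] the curve lies below the axis; ∫[1,2] (-u**3 + 7*u**2 - 14*u + 8) du = -5/12, giving area 5/12.
On [2, 4] the curve lies above the axis; ∫[2,4] (-u**3 + 7*u**2 - 14*u + 8) du = 8/3, giving area 8/3.
Total area = 5/12 + 8/3 = 37/12.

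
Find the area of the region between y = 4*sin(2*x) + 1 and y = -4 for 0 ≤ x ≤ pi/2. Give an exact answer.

4 + 5*pi/2

On [0, pi/2], (4*sin(2*x) + 1) - (-4) = 4*sin(2*x) + 5 is ≥ 0 throughout, so the area is a single integral of |4*sin(2*x) + 5|.
∫[0,pi/2] (4*sin(2*x) + 5) dx = 4 + 5*pi/2.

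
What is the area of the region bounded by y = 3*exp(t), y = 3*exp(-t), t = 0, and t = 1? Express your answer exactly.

On [0, 1], (3*exp(t)) - (3*exp(-t)) = 3*exp(t) - 3*exp(-t) is ≥ 0 throughout, so the area is a single integral of |3*exp(t) - 3*exp(-t)|.
∫[0,1] (3*exp(t) - 3*exp(-t)) dt = -6 + 3*exp(-1) + 3*exp(1).

-6 + 3*exp(-1) + 3*exp(1)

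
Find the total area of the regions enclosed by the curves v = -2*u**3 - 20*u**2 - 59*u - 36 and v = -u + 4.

Set the curves equal: -2*u**3 - 20*u**2 - 59*u - 36 = -u + 4, so -2*u**3 - 20*u**2 - 58*u - 40 = 0, which factors as -2*(u + 1)*(u + 4)*(u + 5) = 0. The curves meet at u = -5, -4, -1.
On [-5, -4], v = -u + 4 is on top; that piece has area ∫[-5,-4] (-(-2*u**3 - 20*u**2 - 58*u - 40)) du = 7/6.
On [-4, -1], v = -2*u**3 - 20*u**2 - 59*u - 36 is on top; that piece has area ∫[-4,-1] (-2*u**3 - 20*u**2 - 58*u - 40) du = 45/2.
Total enclosed area = 7/6 + 45/2 = 71/3.

71/3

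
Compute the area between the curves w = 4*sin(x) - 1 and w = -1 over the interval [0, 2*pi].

16

The difference (4*sin(x) - 1) - (-1) = 4*sin(x) changes sign at x = pi inside [0, 2*pi], so split the integral there.
∫[0,pi] (4*sin(x)) dx = 8.
∫[pi,2*pi] (4*sin(x)) dx = -8; the area of that piece is 8.
Total area = 8 + 8 = 16.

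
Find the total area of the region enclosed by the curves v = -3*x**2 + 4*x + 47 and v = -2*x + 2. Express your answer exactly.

Set the curves equal: -3*x**2 + 4*x + 47 = -2*x + 2, so -3*x**2 + 6*x + 45 = 0, which factors as -3*(x - 5)*(x + 3) = 0. The curves meet at x = -3, 5.
On [-3, 5], v = -3*x**2 + 4*x + 47 is on top; that piece has area ∫[-3,5] (-3*x**2 + 6*x + 45) dx = 256.

256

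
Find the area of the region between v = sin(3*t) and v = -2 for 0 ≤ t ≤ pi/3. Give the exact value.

2/3 + 2*pi/3

On [0, pi/3], (sin(3*t)) - (-2) = sin(3*t) + 2 is ≥ 0 throughout, so the area is a single integral of |sin(3*t) + 2|.
∫[0,pi/3] (sin(3*t) + 2) dt = 2/3 + 2*pi/3.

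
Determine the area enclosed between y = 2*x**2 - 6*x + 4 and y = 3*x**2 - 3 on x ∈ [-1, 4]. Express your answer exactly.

The difference (2*x**2 - 6*x + 4) - (3*x**2 - 3) = -x**2 - 6*x + 7 changes sign at x = 1 inside [-1, 4], so split the integral there.
∫[-1,1] (-x**2 - 6*x + 7) dx = 40/3.
∫[1,4] (-x**2 - 6*x + 7) dx = -45; the area of that piece is 45.
Total area = 40/3 + 45 = 175/3.

175/3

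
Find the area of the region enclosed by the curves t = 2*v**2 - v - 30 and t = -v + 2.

512/3

Both boundary curves give t as a function of v, so integrate with respect to v. Setting them equal: 2*v**2 - 32 = 0, i.e. 2*(v - 4)*(v + 4) = 0, so they meet at v = -4, 4.
For v in [-4, 4], t = 2*v**2 - v - 30 is on the left; area = ∫[-4,4] (-(2*v**2 - 32)) dv = 512/3.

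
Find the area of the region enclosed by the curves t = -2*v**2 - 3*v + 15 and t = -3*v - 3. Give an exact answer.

72

Both boundary curves give t as a function of v, so integrate with respect to v. Setting them equal: -2*v**2 + 18 = 0, i.e. -2*(v - 3)*(v + 3) = 0, so they meet at v = -3, 3.
For v in [-3, 3], t = -2*v**2 - 3*v + 15 is on the right; area = ∫[-3,3] (-2*v**2 + 18) dv = 72.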